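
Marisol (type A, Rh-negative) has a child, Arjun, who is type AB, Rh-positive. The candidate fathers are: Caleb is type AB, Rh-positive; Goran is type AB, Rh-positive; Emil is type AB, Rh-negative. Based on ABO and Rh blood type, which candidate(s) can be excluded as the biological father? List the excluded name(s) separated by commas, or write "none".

A candidate is excluded only if no genotype consistent with his phenotype could produce a type AB, Rh-positive child with a type A, Rh-negative mother.
Emil (type AB, Rh-): no genotype consistent with that phenotype can produce a type-AB Rh+ child with a type-A mother.

Emil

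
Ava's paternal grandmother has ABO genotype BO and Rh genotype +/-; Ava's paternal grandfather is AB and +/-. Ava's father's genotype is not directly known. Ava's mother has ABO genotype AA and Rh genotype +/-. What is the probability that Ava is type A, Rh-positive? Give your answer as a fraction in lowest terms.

Ava's father's ABO genotype from BO × AB: 1/4 AB, 1/4 AO, 1/4 BB, 1/4 BO.
Crossing each possibility with the mother AA and summing P(type A): 1/4·1/2 + 1/4·1 + 1/4·0 + 1/4·1/2 = 1/2.
Similarly for Rh via the father's Rh distribution: P(Rh+) = 3/4.
Independent loci: 1/2 × 3/4 = 3/8.

3/8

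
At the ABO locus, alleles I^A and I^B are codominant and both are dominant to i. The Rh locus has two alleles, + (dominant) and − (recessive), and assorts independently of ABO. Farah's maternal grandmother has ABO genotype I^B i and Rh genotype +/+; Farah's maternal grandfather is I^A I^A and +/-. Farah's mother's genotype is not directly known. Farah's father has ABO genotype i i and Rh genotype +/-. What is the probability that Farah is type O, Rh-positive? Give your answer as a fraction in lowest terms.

Farah's mother's ABO genotype from I^B i × I^A I^A: 1/2 I^A I^B, 1/2 I^A i.
Crossing each possibility with the father i i and summing P(type O): 1/2·0 + 1/2·1/2 = 1/4.
Similarly for Rh via the mother's Rh distribution: P(Rh+) = 7/8.
Independent loci: 1/4 × 7/8 = 7/32.

7/32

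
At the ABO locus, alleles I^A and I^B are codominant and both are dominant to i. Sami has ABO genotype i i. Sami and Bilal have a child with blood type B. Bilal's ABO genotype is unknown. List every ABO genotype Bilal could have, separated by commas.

I^A I^B, I^B I^B, I^B i

For each candidate genotype of Bilal, check whether crossing it with i i can produce every observed child phenotype.
  I^A I^A → possible child types {A} ✗
  I^A I^B → possible child types {A, B} ✓
  I^A i → possible child types {O, A} ✗
  I^B I^B → possible child types {B} ✓
  I^B i → possible child types {O, B} ✓
  i i → possible child types {O} ✗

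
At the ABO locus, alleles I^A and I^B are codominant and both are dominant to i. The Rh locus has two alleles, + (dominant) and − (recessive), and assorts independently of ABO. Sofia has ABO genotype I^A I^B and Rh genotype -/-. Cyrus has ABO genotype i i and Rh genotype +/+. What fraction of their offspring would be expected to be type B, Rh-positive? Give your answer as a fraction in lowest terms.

ABO cross I^A I^B × i i → offspring phenotypes: 1/2 A, 1/2 B.
Rh cross -/- × +/+ → 1 Rh+.
Independent loci: P(type B, Rh-positive) = 1/2 × 1 = 1/2.

1/2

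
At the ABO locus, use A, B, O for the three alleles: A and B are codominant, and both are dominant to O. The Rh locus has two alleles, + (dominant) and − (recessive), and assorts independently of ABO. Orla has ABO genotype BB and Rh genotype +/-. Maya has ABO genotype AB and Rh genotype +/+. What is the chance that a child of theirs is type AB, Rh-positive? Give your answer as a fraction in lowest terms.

ABO cross BB × AB → offspring phenotypes: 1/2 B, 1/2 AB.
Rh cross +/- × +/+ → 1 Rh+.
Independent loci: P(type AB, Rh-positive) = 1/2 × 1 = 1/2.

1/2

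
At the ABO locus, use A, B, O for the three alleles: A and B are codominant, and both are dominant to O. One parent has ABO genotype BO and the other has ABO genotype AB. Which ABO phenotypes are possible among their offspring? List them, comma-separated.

A, B, AB

Gametes from BO × AB give offspring ABO genotypes AB, AO, BB, BO, i.e. phenotypes A, B, AB.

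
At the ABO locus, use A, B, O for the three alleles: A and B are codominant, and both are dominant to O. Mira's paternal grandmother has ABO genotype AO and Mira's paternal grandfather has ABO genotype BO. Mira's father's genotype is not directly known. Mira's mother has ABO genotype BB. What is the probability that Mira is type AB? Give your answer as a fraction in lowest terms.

1/4

Mira's father's ABO genotype from AO × BO: 1/4 AB, 1/4 AO, 1/4 BO, 1/4 OO.
Crossing each possibility with the mother BB and summing P(type AB): 1/4·1/2 + 1/4·1/2 + 1/4·0 + 1/4·0 = 1/4.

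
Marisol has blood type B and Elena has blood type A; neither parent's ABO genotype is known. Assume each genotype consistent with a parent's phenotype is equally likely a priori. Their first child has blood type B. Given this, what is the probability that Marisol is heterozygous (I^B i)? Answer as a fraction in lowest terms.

1/3

Possible genotypes: Marisol ∈ {I^B I^B, I^B i}; Elena ∈ {I^A I^A, I^A i}.
Weight each parental genotype pair by prior × P(type-B child):
  I^B I^B × I^A i: posterior weight 2/3.
  I^B i × I^A i: posterior weight 1/3.
Sum the posterior weight over pairs where Marisol is I^B i: 1/3.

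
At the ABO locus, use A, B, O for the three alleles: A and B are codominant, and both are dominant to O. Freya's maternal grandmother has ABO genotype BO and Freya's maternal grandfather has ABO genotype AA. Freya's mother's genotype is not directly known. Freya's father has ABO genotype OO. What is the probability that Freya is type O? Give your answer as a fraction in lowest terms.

Freya's mother's ABO genotype from BO × AA: 1/2 AB, 1/2 AO.
Crossing each possibility with the father OO and summing P(type O): 1/2·0 + 1/2·1/2 = 1/4.

1/4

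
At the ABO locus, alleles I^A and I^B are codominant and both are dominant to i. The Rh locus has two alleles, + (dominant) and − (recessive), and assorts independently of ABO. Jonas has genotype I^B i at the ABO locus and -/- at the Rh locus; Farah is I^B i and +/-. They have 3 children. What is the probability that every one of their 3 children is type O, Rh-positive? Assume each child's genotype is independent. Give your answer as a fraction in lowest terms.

ABO cross I^B i × I^B i → 1/4 O, 3/4 B.
Rh cross -/- × +/- → 1/2 Rh+, 1/2 Rh-; so P(type O, Rh-positive) = 1/4 × 1/2 = 1/8 per child.
All 3 independent: (1/8)^3 = 1/512.

1/512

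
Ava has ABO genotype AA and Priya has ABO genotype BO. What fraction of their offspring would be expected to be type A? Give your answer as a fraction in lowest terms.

1/2

ABO cross AA × BO → offspring phenotypes: 1/2 A, 1/2 AB.
So P(type A) = 1/2.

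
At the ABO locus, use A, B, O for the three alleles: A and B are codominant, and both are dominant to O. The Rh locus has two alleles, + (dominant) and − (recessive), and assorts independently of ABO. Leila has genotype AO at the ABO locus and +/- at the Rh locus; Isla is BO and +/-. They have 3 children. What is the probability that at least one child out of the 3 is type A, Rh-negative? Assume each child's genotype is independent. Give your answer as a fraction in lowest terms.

ABO cross AO × BO → 1/4 O, 1/4 A, 1/4 B, 1/4 AB.
Rh cross +/- × +/- → 3/4 Rh+, 1/4 Rh-; so P(type A, Rh-negative) = 1/4 × 1/4 = 1/16 per child.
P(none) = (15/16)^3 = 3375/4096; P(at least one) = 1 − 3375/4096 = 721/4096.

721/4096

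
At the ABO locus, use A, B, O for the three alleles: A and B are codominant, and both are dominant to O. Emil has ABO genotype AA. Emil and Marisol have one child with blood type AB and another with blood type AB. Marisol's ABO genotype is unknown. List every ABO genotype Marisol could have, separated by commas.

For each candidate genotype of Marisol, check whether crossing it with AA can produce every observed child phenotype.
  AA → possible child types {A} ✗
  AB → possible child types {A, AB} ✓
  AO → possible child types {A} ✗
  BB → possible child types {AB} ✓
  BO → possible child types {A, AB} ✓
  OO → possible child types {A} ✗

AB, BB, BO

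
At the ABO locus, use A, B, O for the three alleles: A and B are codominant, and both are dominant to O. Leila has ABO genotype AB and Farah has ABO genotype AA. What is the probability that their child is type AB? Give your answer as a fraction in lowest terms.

1/2

ABO cross AB × AA → offspring phenotypes: 1/2 A, 1/2 AB.
So P(type AB) = 1/2.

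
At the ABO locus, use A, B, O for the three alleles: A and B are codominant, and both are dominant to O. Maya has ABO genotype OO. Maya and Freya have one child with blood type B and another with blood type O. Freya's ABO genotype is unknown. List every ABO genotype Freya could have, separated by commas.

For each candidate genotype of Freya, check whether crossing it with OO can produce every observed child phenotype.
  AA → possible child types {A} ✗
  AB → possible child types {A, B} ✗
  AO → possible child types {O, A} ✗
  BB → possible child types {B} ✗
  BO → possible child types {O, B} ✓
  OO → possible child types {O} ✗

BO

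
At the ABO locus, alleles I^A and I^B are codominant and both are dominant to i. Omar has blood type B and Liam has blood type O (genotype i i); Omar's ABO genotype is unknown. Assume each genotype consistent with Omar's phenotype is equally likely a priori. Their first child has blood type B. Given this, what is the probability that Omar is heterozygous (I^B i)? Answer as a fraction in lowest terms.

1/3

Possible genotypes: Omar ∈ {I^B I^B, I^B i}; Liam ∈ {i i}.
Weight each parental genotype pair by prior × P(type-B child):
  I^B I^B × i i: posterior weight 2/3.
  I^B i × i i: posterior weight 1/3.
Sum the posterior weight over pairs where Omar is I^B i: 1/3.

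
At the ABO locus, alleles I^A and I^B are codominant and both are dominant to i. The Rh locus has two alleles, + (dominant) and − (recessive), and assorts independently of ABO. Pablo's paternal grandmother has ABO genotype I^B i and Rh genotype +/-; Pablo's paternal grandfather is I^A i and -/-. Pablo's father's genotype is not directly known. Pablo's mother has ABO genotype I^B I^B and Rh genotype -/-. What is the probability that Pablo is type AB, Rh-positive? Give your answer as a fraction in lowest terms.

Pablo's father's ABO genotype from I^B i × I^A i: 1/4 I^A I^B, 1/4 I^A i, 1/4 I^B i, 1/4 i i.
Crossing each possibility with the mother I^B I^B and summing P(type AB): 1/4·1/2 + 1/4·1/2 + 1/4·0 + 1/4·0 = 1/4.
Similarly for Rh via the father's Rh distribution: P(Rh+) = 1/4.
Independent loci: 1/4 × 1/4 = 1/16.

1/16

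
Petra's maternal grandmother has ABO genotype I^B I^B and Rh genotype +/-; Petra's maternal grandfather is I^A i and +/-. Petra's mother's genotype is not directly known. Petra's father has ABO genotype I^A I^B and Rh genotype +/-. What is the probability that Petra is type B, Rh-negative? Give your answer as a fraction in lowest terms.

3/32

Petra's mother's ABO genotype from I^B I^B × I^A i: 1/2 I^A I^B, 1/2 I^B i.
Crossing each possibility with the father I^A I^B and summing P(type B): 1/2·1/4 + 1/2·1/2 = 3/8.
Similarly for Rh via the mother's Rh distribution: P(Rh-) = 1/4.
Independent loci: 3/8 × 1/4 = 3/32.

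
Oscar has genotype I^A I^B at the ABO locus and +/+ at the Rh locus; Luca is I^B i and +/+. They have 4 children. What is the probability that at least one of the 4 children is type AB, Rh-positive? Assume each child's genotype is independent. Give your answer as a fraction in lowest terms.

175/256

ABO cross I^A I^B × I^B i → 1/4 A, 1/2 B, 1/4 AB.
Rh cross +/+ × +/+ → 1 Rh+; so P(type AB, Rh-positive) = 1/4 × 1 = 1/4 per child.
P(none) = (3/4)^4 = 81/256; P(at least one) = 1 − 81/256 = 175/256.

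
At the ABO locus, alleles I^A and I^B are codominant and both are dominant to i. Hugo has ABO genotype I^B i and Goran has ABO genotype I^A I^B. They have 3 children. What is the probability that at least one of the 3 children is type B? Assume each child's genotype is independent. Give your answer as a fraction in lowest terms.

7/8

ABO cross I^B i × I^A I^B → 1/4 A, 1/2 B, 1/4 AB.
So P(type B) = 1/2 per child.
P(none) = (1/2)^3 = 1/8; P(at least one) = 1 − 1/8 = 7/8.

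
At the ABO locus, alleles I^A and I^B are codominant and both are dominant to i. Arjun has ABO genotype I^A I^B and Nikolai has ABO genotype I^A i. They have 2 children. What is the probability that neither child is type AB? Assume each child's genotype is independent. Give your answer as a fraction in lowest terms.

ABO cross I^A I^B × I^A i → 1/2 A, 1/4 B, 1/4 AB.
So P(type AB) = 1/4 per child.
P(not type AB) = 3/4 for one child; (3/4)^2 = 9/16.

9/16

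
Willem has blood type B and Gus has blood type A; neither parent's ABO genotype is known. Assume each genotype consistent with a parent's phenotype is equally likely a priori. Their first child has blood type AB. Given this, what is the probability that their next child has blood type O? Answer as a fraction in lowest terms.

1/36

Possible genotypes: Willem ∈ {I^B I^B, I^B i}; Gus ∈ {I^A I^A, I^A i}.
Weight each parental genotype pair by prior × P(type-AB child):
  I^B I^B × I^A I^A: posterior weight 4/9; P(next child type O) = 0.
  I^B I^B × I^A i: posterior weight 2/9; P(next child type O) = 0.
  I^B i × I^A I^A: posterior weight 2/9; P(next child type O) = 0.
  I^B i × I^A i: posterior weight 1/9; P(next child type O) = 1/4.
Weighted sum = 1/36.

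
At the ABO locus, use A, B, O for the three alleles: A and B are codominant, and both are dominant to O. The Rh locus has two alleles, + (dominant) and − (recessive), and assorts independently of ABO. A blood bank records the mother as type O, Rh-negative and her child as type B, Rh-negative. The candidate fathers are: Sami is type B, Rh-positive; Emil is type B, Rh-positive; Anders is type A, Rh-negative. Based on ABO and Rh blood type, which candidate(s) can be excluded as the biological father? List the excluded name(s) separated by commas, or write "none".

A candidate is excluded only if no genotype consistent with his phenotype could produce a type B, Rh-negative child with a type O, Rh-negative mother.
Anders (type A, Rh-): no genotype consistent with that phenotype can produce a type-B Rh- child with a type-O mother.

Anders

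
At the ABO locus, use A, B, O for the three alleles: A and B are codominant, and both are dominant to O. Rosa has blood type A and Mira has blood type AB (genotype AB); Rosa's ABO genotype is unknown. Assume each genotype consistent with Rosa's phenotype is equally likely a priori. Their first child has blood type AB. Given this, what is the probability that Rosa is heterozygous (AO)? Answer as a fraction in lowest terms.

1/3

Possible genotypes: Rosa ∈ {AA, AO}; Mira ∈ {AB}.
Weight each parental genotype pair by prior × P(type-AB child):
  AA × AB: posterior weight 2/3.
  AO × AB: posterior weight 1/3.
Sum the posterior weight over pairs where Rosa is AO: 1/3.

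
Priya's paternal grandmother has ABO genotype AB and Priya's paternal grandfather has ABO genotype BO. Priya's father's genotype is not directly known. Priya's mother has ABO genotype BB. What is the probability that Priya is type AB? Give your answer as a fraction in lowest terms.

Priya's father's ABO genotype from AB × BO: 1/4 AB, 1/4 AO, 1/4 BB, 1/4 BO.
Crossing each possibility with the mother BB and summing P(type AB): 1/4·1/2 + 1/4·1/2 + 1/4·0 + 1/4·0 = 1/4.

1/4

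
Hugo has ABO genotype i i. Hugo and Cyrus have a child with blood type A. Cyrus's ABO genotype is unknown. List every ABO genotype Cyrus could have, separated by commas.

I^A I^A, I^A I^B, I^A i

For each candidate genotype of Cyrus, check whether crossing it with i i can produce every observed child phenotype.
  I^A I^A → possible child types {A} ✓
  I^A I^B → possible child types {A, B} ✓
  I^A i → possible child types {O, A} ✓
  I^B I^B → possible child types {B} ✗
  I^B i → possible child types {O, B} ✗
  i i → possible child types {O} ✗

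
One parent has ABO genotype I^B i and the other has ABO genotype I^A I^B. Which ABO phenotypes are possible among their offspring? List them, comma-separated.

A, B, AB

Gametes from I^B i × I^A I^B give offspring ABO genotypes I^A I^B, I^A i, I^B I^B, I^B i, i.e. phenotypes A, B, AB.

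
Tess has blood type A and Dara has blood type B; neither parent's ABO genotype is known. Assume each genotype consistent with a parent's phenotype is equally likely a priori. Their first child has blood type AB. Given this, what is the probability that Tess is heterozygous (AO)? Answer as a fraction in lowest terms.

1/3

Possible genotypes: Tess ∈ {AA, AO}; Dara ∈ {BB, BO}.
Weight each parental genotype pair by prior × P(type-AB child):
  AA × BB: posterior weight 4/9.
  AA × BO: posterior weight 2/9.
  AO × BB: posterior weight 2/9.
  AO × BO: posterior weight 1/9.
Sum the posterior weight over pairs where Tess is AO: 1/3.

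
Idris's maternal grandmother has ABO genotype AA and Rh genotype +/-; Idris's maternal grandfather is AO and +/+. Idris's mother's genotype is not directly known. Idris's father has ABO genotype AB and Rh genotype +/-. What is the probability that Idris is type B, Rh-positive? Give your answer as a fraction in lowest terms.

7/64

Idris's mother's ABO genotype from AA × AO: 1/2 AA, 1/2 AO.
Crossing each possibility with the father AB and summing P(type B): 1/2·0 + 1/2·1/4 = 1/8.
Similarly for Rh via the mother's Rh distribution: P(Rh+) = 7/8.
Independent loci: 1/8 × 7/8 = 7/64.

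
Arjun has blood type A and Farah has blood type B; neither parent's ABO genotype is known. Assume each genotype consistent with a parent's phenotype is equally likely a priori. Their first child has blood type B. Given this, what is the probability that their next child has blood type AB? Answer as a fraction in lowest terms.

Possible genotypes: Arjun ∈ {AA, AO}; Farah ∈ {BB, BO}.
Weight each parental genotype pair by prior × P(type-B child):
  AO × BB: posterior weight 2/3; P(next child type AB) = 1/2.
  AO × BO: posterior weight 1/3; P(next child type AB) = 1/4.
Weighted sum = 5/12.

5/12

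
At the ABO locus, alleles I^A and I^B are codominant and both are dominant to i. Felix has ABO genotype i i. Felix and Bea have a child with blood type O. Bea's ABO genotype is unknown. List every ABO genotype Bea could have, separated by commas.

For each candidate genotype of Bea, check whether crossing it with i i can produce every observed child phenotype.
  I^A I^A → possible child types {A} ✗
  I^A I^B → possible child types {A, B} ✗
  I^A i → possible child types {O, A} ✓
  I^B I^B → possible child types {B} ✗
  I^B i → possible child types {O, B} ✓
  i i → possible child types {O} ✓

I^A i, I^B i, i i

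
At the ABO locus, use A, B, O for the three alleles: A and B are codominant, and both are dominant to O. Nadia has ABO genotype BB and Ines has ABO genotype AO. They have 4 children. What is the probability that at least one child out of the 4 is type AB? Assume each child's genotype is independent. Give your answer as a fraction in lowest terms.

ABO cross BB × AO → 1/2 B, 1/2 AB.
So P(type AB) = 1/2 per child.
P(none) = (1/2)^4 = 1/16; P(at least one) = 1 − 1/16 = 15/16.

15/16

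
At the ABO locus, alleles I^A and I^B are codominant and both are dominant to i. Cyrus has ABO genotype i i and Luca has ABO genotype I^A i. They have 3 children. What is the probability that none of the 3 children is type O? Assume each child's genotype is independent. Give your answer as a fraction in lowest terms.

ABO cross i i × I^A i → 1/2 O, 1/2 A.
So P(type O) = 1/2 per child.
P(not type O) = 1/2 for one child; (1/2)^3 = 1/8.

1/8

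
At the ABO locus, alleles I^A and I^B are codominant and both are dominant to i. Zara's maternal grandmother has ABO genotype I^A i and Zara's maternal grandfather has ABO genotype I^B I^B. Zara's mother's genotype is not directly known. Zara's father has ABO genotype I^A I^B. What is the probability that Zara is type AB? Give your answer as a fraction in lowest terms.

Zara's mother's ABO genotype from I^A i × I^B I^B: 1/2 I^A I^B, 1/2 I^B i.
Crossing each possibility with the father I^A I^B and summing P(type AB): 1/2·1/2 + 1/2·1/4 = 3/8.

3/8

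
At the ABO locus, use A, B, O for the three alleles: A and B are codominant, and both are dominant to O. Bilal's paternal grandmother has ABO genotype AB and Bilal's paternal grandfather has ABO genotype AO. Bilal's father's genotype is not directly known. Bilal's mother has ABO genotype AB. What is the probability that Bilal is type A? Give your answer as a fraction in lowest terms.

3/8

Bilal's father's ABO genotype from AB × AO: 1/4 AA, 1/4 AB, 1/4 AO, 1/4 BO.
Crossing each possibility with the mother AB and summing P(type A): 1/4·1/2 + 1/4·1/4 + 1/4·1/2 + 1/4·1/4 = 3/8.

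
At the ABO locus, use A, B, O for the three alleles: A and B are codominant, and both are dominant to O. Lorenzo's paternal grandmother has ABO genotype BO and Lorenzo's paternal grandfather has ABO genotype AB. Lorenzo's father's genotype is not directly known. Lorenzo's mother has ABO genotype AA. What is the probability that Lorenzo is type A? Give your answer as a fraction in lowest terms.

Lorenzo's father's ABO genotype from BO × AB: 1/4 AB, 1/4 AO, 1/4 BB, 1/4 BO.
Crossing each possibility with the mother AA and summing P(type A): 1/4·1/2 + 1/4·1 + 1/4·0 + 1/4·1/2 = 1/2.

1/2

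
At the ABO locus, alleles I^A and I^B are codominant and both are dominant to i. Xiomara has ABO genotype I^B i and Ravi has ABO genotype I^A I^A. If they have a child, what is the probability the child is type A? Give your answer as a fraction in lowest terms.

ABO cross I^B i × I^A I^A → offspring phenotypes: 1/2 A, 1/2 AB.
So P(type A) = 1/2.

1/2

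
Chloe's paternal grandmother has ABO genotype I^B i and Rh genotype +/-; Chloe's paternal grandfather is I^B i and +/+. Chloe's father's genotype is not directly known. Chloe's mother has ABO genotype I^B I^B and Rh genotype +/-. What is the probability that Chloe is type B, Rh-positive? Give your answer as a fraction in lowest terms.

Chloe's father's ABO genotype from I^B i × I^B i: 1/4 I^B I^B, 1/2 I^B i, 1/4 i i.
Crossing each possibility with the mother I^B I^B and summing P(type B): 1/4·1 + 1/2·1 + 1/4·1 = 1.
Similarly for Rh via the father's Rh distribution: P(Rh+) = 7/8.
Independent loci: 1 × 7/8 = 7/8.

7/8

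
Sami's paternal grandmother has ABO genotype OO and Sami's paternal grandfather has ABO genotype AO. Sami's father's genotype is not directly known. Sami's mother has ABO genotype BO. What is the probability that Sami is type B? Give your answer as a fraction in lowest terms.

3/8

Sami's father's ABO genotype from OO × AO: 1/2 AO, 1/2 OO.
Crossing each possibility with the mother BO and summing P(type B): 1/2·1/4 + 1/2·1/2 = 3/8.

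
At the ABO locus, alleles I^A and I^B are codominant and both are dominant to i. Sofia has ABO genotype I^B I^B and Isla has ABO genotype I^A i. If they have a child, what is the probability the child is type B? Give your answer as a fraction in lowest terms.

1/2

ABO cross I^B I^B × I^A i → offspring phenotypes: 1/2 B, 1/2 AB.
So P(type B) = 1/2.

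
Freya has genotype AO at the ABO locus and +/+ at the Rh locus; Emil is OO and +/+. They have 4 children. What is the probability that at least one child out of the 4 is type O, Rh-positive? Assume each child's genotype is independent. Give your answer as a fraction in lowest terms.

15/16

ABO cross AO × OO → 1/2 O, 1/2 A.
Rh cross +/+ × +/+ → 1 Rh+; so P(type O, Rh-positive) = 1/2 × 1 = 1/2 per child.
P(none) = (1/2)^4 = 1/16; P(at least one) = 1 − 1/16 = 15/16.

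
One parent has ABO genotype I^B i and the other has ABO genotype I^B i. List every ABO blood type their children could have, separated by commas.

Gametes from I^B i × I^B i give offspring ABO genotypes I^B I^B, I^B i, i i, i.e. phenotypes O, B.

O, B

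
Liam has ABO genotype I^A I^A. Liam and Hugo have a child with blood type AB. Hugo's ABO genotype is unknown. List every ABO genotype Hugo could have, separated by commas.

For each candidate genotype of Hugo, check whether crossing it with I^A I^A can produce every observed child phenotype.
  I^A I^A → possible child types {A} ✗
  I^A I^B → possible child types {A, AB} ✓
  I^A i → possible child types {A} ✗
  I^B I^B → possible child types {AB} ✓
  I^B i → possible child types {A, AB} ✓
  i i → possible child types {A} ✗

I^A I^B, I^B I^B, I^B i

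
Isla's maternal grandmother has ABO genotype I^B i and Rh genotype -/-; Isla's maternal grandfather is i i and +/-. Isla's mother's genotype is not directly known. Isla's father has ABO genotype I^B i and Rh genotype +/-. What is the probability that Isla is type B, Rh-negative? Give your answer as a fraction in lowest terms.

15/64

Isla's mother's ABO genotype from I^B i × i i: 1/2 I^B i, 1/2 i i.
Crossing each possibility with the father I^B i and summing P(type B): 1/2·3/4 + 1/2·1/2 = 5/8.
Similarly for Rh via the mother's Rh distribution: P(Rh-) = 3/8.
Independent loci: 5/8 × 3/8 = 15/64.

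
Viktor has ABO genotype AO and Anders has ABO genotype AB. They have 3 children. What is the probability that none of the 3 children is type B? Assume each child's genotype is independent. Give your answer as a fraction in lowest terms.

27/64

ABO cross AO × AB → 1/2 A, 1/4 B, 1/4 AB.
So P(type B) = 1/4 per child.
P(not type B) = 3/4 for one child; (3/4)^3 = 27/64.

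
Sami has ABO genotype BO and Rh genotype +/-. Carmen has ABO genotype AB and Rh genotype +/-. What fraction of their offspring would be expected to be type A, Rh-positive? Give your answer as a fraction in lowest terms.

ABO cross BO × AB → offspring phenotypes: 1/4 A, 1/2 B, 1/4 AB.
Rh cross +/- × +/- → 3/4 Rh+, 1/4 Rh-.
Independent loci: P(type A, Rh-positive) = 1/4 × 3/4 = 3/16.

3/16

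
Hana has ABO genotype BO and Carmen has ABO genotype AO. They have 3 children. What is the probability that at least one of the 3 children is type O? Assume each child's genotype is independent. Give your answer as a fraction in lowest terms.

37/64

ABO cross BO × AO → 1/4 O, 1/4 A, 1/4 B, 1/4 AB.
So P(type O) = 1/4 per child.
P(none) = (3/4)^3 = 27/64; P(at least one) = 1 − 27/64 = 37/64.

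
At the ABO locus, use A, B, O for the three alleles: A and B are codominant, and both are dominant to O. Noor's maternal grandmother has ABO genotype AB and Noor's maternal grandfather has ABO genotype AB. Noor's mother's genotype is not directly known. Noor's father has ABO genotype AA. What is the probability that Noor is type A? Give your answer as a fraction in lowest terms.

Noor's mother's ABO genotype from AB × AB: 1/4 AA, 1/2 AB, 1/4 BB.
Crossing each possibility with the father AA and summing P(type A): 1/4·1 + 1/2·1/2 + 1/4·0 = 1/2.

1/2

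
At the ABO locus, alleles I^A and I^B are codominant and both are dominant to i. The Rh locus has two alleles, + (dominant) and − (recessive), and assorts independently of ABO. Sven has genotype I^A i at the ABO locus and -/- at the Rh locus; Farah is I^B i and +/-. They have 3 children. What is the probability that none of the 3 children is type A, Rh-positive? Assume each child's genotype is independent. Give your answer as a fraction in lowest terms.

ABO cross I^A i × I^B i → 1/4 O, 1/4 A, 1/4 B, 1/4 AB.
Rh cross -/- × +/- → 1/2 Rh+, 1/2 Rh-; so P(type A, Rh-positive) = 1/4 × 1/2 = 1/8 per child.
P(not type A, Rh-positive) = 7/8 for one child; (7/8)^3 = 343/512.

343/512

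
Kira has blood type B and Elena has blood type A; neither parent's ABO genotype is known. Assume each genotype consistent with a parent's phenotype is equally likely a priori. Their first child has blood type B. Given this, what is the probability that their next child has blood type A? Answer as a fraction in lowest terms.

1/12

Possible genotypes: Kira ∈ {BB, BO}; Elena ∈ {AA, AO}.
Weight each parental genotype pair by prior × P(type-B child):
  BB × AO: posterior weight 2/3; P(next child type A) = 0.
  BO × AO: posterior weight 1/3; P(next child type A) = 1/4.
Weighted sum = 1/12.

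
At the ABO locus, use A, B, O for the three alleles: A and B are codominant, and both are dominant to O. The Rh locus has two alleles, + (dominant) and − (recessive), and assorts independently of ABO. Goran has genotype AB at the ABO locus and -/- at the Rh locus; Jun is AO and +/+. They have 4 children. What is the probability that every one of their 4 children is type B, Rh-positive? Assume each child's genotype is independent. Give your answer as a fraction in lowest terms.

1/256

ABO cross AB × AO → 1/2 A, 1/4 B, 1/4 AB.
Rh cross -/- × +/+ → 1 Rh+; so P(type B, Rh-positive) = 1/4 × 1 = 1/4 per child.
All 4 independent: (1/4)^4 = 1/256.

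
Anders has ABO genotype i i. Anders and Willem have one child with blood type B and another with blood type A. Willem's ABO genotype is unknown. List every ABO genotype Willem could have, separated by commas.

For each candidate genotype of Willem, check whether crossing it with i i can produce every observed child phenotype.
  I^A I^A → possible child types {A} ✗
  I^A I^B → possible child types {A, B} ✓
  I^A i → possible child types {O, A} ✗
  I^B I^B → possible child types {B} ✗
  I^B i → possible child types {O, B} ✗
  i i → possible child types {O} ✗

I^A I^B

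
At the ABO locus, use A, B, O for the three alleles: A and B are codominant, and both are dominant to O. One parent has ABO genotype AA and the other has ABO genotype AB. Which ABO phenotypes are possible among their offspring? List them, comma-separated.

A, AB

Gametes from AA × AB give offspring ABO genotypes AA, AB, i.e. phenotypes A, AB.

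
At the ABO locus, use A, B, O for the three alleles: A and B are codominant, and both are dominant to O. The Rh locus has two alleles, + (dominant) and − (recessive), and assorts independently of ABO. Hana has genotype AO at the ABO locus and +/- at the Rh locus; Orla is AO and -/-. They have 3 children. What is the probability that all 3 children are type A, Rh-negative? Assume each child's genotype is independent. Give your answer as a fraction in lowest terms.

27/512

ABO cross AO × AO → 1/4 O, 3/4 A.
Rh cross +/- × -/- → 1/2 Rh+, 1/2 Rh-; so P(type A, Rh-negative) = 3/4 × 1/2 = 3/8 per child.
All 3 independent: (3/8)^3 = 27/512.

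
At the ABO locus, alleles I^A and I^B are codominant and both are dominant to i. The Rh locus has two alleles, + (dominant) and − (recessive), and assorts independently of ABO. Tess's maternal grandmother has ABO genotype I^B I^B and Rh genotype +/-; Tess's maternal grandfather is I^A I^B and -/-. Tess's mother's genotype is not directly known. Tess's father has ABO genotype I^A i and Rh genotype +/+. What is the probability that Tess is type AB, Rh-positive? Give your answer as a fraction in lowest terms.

3/8

Tess's mother's ABO genotype from I^B I^B × I^A I^B: 1/2 I^A I^B, 1/2 I^B I^B.
Crossing each possibility with the father I^A i and summing P(type AB): 1/2·1/4 + 1/2·1/2 = 3/8.
Similarly for Rh via the mother's Rh distribution: P(Rh+) = 1.
Independent loci: 3/8 × 1 = 3/8.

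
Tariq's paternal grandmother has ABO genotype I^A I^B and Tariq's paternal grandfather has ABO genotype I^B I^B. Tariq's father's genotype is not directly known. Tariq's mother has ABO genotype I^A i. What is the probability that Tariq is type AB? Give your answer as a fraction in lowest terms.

Tariq's father's ABO genotype from I^A I^B × I^B I^B: 1/2 I^A I^B, 1/2 I^B I^B.
Crossing each possibility with the mother I^A i and summing P(type AB): 1/2·1/4 + 1/2·1/2 = 3/8.

3/8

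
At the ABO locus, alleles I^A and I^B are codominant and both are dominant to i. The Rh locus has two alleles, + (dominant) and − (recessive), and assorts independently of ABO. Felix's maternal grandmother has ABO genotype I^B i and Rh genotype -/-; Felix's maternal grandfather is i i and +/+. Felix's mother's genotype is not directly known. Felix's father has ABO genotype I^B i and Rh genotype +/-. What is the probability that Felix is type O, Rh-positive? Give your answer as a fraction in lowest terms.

Felix's mother's ABO genotype from I^B i × i i: 1/2 I^B i, 1/2 i i.
Crossing each possibility with the father I^B i and summing P(type O): 1/2·1/4 + 1/2·1/2 = 3/8.
Similarly for Rh via the mother's Rh distribution: P(Rh+) = 3/4.
Independent loci: 3/8 × 3/4 = 9/32.

9/32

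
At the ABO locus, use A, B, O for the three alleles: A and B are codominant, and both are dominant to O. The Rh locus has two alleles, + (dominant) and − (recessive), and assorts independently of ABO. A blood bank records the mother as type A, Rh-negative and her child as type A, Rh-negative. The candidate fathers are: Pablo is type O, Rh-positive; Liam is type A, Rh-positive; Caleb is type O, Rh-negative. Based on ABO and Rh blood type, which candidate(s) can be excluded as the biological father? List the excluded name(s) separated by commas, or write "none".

none

A candidate is excluded only if no genotype consistent with his phenotype could produce a type A, Rh-negative child with a type A, Rh-negative mother.
Every candidate has at least one consistent genotype combination, so none can be excluded.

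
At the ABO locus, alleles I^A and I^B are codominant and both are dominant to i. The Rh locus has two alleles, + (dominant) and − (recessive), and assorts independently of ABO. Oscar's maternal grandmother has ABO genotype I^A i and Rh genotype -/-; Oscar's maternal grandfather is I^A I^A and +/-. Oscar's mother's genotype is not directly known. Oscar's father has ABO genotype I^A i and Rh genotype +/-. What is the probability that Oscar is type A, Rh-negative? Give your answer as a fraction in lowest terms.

Oscar's mother's ABO genotype from I^A i × I^A I^A: 1/2 I^A I^A, 1/2 I^A i.
Crossing each possibility with the father I^A i and summing P(type A): 1/2·1 + 1/2·3/4 = 7/8.
Similarly for Rh via the mother's Rh distribution: P(Rh-) = 3/8.
Independent loci: 7/8 × 3/8 = 21/64.

21/64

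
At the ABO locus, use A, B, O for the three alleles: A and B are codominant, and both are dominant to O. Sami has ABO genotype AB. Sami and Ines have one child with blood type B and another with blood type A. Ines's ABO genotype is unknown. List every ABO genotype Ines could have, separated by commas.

AB, AO, BO, OO

For each candidate genotype of Ines, check whether crossing it with AB can produce every observed child phenotype.
  AA → possible child types {A, AB} ✗
  AB → possible child types {A, B, AB} ✓
  AO → possible child types {A, B, AB} ✓
  BB → possible child types {B, AB} ✗
  BO → possible child types {A, B, AB} ✓
  OO → possible child types {A, B} ✓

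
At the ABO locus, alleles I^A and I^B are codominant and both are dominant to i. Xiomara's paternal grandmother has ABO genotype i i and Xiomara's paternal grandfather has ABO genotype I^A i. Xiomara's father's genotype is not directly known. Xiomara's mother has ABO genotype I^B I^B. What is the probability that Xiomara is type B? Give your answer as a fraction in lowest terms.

3/4

Xiomara's father's ABO genotype from i i × I^A i: 1/2 I^A i, 1/2 i i.
Crossing each possibility with the mother I^B I^B and summing P(type B): 1/2·1/2 + 1/2·1 = 3/4.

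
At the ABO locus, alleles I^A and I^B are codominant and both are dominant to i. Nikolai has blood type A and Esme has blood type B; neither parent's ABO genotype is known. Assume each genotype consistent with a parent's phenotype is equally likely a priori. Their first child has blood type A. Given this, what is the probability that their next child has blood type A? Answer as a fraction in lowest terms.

Possible genotypes: Nikolai ∈ {I^A I^A, I^A i}; Esme ∈ {I^B I^B, I^B i}.
Weight each parental genotype pair by prior × P(type-A child):
  I^A I^A × I^B i: posterior weight 2/3; P(next child type A) = 1/2.
  I^A i × I^B i: posterior weight 1/3; P(next child type A) = 1/4.
Weighted sum = 5/12.

5/12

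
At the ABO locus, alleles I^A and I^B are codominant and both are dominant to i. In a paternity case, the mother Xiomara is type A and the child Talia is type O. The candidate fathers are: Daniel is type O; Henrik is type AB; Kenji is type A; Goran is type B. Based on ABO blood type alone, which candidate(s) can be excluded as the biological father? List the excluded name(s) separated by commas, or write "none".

A candidate is excluded only if no genotype consistent with his phenotype could produce a type O child with a type A mother.
Henrik (type AB): no genotype consistent with that phenotype can produce a type-O child with a type-A mother.

Henrik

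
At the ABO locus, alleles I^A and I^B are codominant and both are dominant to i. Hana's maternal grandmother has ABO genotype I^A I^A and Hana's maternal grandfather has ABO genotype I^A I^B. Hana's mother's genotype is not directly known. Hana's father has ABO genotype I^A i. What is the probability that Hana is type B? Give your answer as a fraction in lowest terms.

Hana's mother's ABO genotype from I^A I^A × I^A I^B: 1/2 I^A I^A, 1/2 I^A I^B.
Crossing each possibility with the father I^A i and summing P(type B): 1/2·0 + 1/2·1/4 = 1/8.

1/8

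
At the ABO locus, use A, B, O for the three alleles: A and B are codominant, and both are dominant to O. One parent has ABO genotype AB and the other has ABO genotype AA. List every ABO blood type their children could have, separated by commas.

A, AB

Gametes from AB × AA give offspring ABO genotypes AA, AB, i.e. phenotypes A, AB.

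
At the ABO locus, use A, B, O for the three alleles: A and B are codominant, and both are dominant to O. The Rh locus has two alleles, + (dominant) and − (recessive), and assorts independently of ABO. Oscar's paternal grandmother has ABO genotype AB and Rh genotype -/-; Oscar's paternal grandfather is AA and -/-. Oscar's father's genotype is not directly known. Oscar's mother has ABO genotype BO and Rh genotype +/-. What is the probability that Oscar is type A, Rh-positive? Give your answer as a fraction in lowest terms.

Oscar's father's ABO genotype from AB × AA: 1/2 AA, 1/2 AB.
Crossing each possibility with the mother BO and summing P(type A): 1/2·1/2 + 1/2·1/4 = 3/8.
Similarly for Rh via the father's Rh distribution: P(Rh+) = 1/2.
Independent loci: 3/8 × 1/2 = 3/16.

3/16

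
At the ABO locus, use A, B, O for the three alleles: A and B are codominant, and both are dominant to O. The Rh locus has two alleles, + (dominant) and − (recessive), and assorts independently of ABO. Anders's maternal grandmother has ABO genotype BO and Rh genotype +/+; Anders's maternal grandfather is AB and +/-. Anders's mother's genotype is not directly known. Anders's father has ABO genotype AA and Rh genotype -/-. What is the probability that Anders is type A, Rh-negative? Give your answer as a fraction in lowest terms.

Anders's mother's ABO genotype from BO × AB: 1/4 AB, 1/4 AO, 1/4 BB, 1/4 BO.
Crossing each possibility with the father AA and summing P(type A): 1/4·1/2 + 1/4·1 + 1/4·0 + 1/4·1/2 = 1/2.
Similarly for Rh via the mother's Rh distribution: P(Rh-) = 1/4.
Independent loci: 1/2 × 1/4 = 1/8.

1/8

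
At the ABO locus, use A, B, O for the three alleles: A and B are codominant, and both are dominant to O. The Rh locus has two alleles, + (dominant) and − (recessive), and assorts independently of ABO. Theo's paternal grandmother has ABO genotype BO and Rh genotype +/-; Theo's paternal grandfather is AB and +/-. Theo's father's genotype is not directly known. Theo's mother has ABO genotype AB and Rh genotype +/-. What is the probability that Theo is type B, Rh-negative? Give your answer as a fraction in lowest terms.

Theo's father's ABO genotype from BO × AB: 1/4 AB, 1/4 AO, 1/4 BB, 1/4 BO.
Crossing each possibility with the mother AB and summing P(type B): 1/4·1/4 + 1/4·1/4 + 1/4·1/2 + 1/4·1/2 = 3/8.
Similarly for Rh via the father's Rh distribution: P(Rh-) = 1/4.
Independent loci: 3/8 × 1/4 = 3/32.

3/32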